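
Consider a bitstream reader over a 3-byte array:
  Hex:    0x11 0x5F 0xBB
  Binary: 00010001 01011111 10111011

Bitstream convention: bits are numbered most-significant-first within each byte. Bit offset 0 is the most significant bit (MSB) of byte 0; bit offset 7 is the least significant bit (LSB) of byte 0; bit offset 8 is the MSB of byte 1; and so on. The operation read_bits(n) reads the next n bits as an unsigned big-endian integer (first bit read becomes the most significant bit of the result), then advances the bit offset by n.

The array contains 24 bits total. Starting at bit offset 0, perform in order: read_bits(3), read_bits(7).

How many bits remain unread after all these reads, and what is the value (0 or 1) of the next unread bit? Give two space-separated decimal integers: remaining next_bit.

Answer: 14 0

Derivation:
Read 1: bits[0:3] width=3 -> value=0 (bin 000); offset now 3 = byte 0 bit 3; 21 bits remain
Read 2: bits[3:10] width=7 -> value=69 (bin 1000101); offset now 10 = byte 1 bit 2; 14 bits remain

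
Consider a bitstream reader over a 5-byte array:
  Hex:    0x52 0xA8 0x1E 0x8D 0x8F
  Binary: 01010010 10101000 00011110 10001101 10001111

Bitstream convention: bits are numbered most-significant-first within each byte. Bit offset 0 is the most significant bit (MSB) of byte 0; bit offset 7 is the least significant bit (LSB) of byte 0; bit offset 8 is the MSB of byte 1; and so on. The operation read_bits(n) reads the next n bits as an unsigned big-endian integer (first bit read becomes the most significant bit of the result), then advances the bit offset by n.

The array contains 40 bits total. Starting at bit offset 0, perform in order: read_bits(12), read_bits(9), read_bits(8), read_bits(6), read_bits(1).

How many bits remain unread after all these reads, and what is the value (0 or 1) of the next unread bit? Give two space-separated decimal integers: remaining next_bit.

Answer: 4 1

Derivation:
Read 1: bits[0:12] width=12 -> value=1322 (bin 010100101010); offset now 12 = byte 1 bit 4; 28 bits remain
Read 2: bits[12:21] width=9 -> value=259 (bin 100000011); offset now 21 = byte 2 bit 5; 19 bits remain
Read 3: bits[21:29] width=8 -> value=209 (bin 11010001); offset now 29 = byte 3 bit 5; 11 bits remain
Read 4: bits[29:35] width=6 -> value=44 (bin 101100); offset now 35 = byte 4 bit 3; 5 bits remain
Read 5: bits[35:36] width=1 -> value=0 (bin 0); offset now 36 = byte 4 bit 4; 4 bits remain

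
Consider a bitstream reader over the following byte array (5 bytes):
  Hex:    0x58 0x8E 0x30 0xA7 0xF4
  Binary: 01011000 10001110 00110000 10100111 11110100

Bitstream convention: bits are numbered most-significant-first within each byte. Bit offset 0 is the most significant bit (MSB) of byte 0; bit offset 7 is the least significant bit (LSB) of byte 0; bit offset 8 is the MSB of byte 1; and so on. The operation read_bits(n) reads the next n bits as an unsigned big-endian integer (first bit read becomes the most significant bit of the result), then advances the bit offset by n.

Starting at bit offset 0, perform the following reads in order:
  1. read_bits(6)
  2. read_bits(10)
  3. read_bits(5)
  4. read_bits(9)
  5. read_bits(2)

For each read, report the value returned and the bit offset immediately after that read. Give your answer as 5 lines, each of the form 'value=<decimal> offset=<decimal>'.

Answer: value=22 offset=6
value=142 offset=16
value=6 offset=21
value=41 offset=30
value=3 offset=32

Derivation:
Read 1: bits[0:6] width=6 -> value=22 (bin 010110); offset now 6 = byte 0 bit 6; 34 bits remain
Read 2: bits[6:16] width=10 -> value=142 (bin 0010001110); offset now 16 = byte 2 bit 0; 24 bits remain
Read 3: bits[16:21] width=5 -> value=6 (bin 00110); offset now 21 = byte 2 bit 5; 19 bits remain
Read 4: bits[21:30] width=9 -> value=41 (bin 000101001); offset now 30 = byte 3 bit 6; 10 bits remain
Read 5: bits[30:32] width=2 -> value=3 (bin 11); offset now 32 = byte 4 bit 0; 8 bits remain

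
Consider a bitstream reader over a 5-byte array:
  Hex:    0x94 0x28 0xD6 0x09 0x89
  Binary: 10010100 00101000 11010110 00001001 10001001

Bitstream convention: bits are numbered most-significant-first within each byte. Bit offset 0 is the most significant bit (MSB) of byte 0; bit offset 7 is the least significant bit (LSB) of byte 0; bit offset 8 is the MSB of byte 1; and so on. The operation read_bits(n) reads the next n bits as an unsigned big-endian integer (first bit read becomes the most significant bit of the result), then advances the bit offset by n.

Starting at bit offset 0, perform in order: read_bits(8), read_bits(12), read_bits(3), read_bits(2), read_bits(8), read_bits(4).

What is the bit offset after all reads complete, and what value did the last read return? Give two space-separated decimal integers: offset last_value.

Answer: 37 1

Derivation:
Read 1: bits[0:8] width=8 -> value=148 (bin 10010100); offset now 8 = byte 1 bit 0; 32 bits remain
Read 2: bits[8:20] width=12 -> value=653 (bin 001010001101); offset now 20 = byte 2 bit 4; 20 bits remain
Read 3: bits[20:23] width=3 -> value=3 (bin 011); offset now 23 = byte 2 bit 7; 17 bits remain
Read 4: bits[23:25] width=2 -> value=0 (bin 00); offset now 25 = byte 3 bit 1; 15 bits remain
Read 5: bits[25:33] width=8 -> value=19 (bin 00010011); offset now 33 = byte 4 bit 1; 7 bits remain
Read 6: bits[33:37] width=4 -> value=1 (bin 0001); offset now 37 = byte 4 bit 5; 3 bits remain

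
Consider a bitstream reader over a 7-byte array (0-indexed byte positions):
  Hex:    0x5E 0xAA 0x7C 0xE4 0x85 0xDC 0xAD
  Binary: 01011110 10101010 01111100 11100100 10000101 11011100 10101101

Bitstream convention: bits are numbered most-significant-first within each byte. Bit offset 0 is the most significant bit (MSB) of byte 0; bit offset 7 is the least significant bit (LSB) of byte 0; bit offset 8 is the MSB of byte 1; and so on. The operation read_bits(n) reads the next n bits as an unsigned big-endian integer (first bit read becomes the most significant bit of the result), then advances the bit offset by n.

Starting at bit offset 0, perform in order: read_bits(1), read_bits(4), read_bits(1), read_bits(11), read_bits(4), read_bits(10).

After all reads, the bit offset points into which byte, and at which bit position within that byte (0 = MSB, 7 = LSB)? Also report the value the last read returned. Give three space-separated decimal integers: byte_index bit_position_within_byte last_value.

Read 1: bits[0:1] width=1 -> value=0 (bin 0); offset now 1 = byte 0 bit 1; 55 bits remain
Read 2: bits[1:5] width=4 -> value=11 (bin 1011); offset now 5 = byte 0 bit 5; 51 bits remain
Read 3: bits[5:6] width=1 -> value=1 (bin 1); offset now 6 = byte 0 bit 6; 50 bits remain
Read 4: bits[6:17] width=11 -> value=1364 (bin 10101010100); offset now 17 = byte 2 bit 1; 39 bits remain
Read 5: bits[17:21] width=4 -> value=15 (bin 1111); offset now 21 = byte 2 bit 5; 35 bits remain
Read 6: bits[21:31] width=10 -> value=626 (bin 1001110010); offset now 31 = byte 3 bit 7; 25 bits remain

Answer: 3 7 626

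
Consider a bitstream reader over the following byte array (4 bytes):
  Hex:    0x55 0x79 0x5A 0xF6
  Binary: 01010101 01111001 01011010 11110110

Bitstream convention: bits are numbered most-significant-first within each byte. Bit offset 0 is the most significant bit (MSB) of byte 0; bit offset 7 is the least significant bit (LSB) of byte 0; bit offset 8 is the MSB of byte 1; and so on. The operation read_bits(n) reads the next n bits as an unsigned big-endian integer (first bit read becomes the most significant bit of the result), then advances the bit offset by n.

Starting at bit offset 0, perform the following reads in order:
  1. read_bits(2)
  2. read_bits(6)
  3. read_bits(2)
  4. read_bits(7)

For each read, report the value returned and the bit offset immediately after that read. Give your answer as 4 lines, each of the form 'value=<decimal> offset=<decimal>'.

Answer: value=1 offset=2
value=21 offset=8
value=1 offset=10
value=114 offset=17

Derivation:
Read 1: bits[0:2] width=2 -> value=1 (bin 01); offset now 2 = byte 0 bit 2; 30 bits remain
Read 2: bits[2:8] width=6 -> value=21 (bin 010101); offset now 8 = byte 1 bit 0; 24 bits remain
Read 3: bits[8:10] width=2 -> value=1 (bin 01); offset now 10 = byte 1 bit 2; 22 bits remain
Read 4: bits[10:17] width=7 -> value=114 (bin 1110010); offset now 17 = byte 2 bit 1; 15 bits remain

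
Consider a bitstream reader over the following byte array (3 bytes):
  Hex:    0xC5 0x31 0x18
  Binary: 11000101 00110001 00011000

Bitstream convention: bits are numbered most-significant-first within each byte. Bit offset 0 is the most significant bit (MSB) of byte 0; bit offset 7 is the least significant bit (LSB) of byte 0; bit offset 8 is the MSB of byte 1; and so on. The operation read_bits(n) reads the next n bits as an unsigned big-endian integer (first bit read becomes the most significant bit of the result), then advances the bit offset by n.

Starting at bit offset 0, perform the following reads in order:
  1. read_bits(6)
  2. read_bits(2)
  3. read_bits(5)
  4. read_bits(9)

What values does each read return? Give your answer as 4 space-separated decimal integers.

Answer: 49 1 6 70

Derivation:
Read 1: bits[0:6] width=6 -> value=49 (bin 110001); offset now 6 = byte 0 bit 6; 18 bits remain
Read 2: bits[6:8] width=2 -> value=1 (bin 01); offset now 8 = byte 1 bit 0; 16 bits remain
Read 3: bits[8:13] width=5 -> value=6 (bin 00110); offset now 13 = byte 1 bit 5; 11 bits remain
Read 4: bits[13:22] width=9 -> value=70 (bin 001000110); offset now 22 = byte 2 bit 6; 2 bits remain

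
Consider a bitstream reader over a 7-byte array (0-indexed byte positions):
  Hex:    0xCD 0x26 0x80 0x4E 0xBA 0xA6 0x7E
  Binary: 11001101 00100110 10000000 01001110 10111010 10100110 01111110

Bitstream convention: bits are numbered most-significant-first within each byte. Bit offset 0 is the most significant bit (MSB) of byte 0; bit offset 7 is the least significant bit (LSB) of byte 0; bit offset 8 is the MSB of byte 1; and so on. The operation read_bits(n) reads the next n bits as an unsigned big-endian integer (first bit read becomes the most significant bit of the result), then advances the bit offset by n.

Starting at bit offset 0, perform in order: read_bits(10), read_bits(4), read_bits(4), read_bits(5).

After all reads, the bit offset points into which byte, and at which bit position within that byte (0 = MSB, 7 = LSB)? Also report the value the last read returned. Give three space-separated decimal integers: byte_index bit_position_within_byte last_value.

Answer: 2 7 0

Derivation:
Read 1: bits[0:10] width=10 -> value=820 (bin 1100110100); offset now 10 = byte 1 bit 2; 46 bits remain
Read 2: bits[10:14] width=4 -> value=9 (bin 1001); offset now 14 = byte 1 bit 6; 42 bits remain
Read 3: bits[14:18] width=4 -> value=10 (bin 1010); offset now 18 = byte 2 bit 2; 38 bits remain
Read 4: bits[18:23] width=5 -> value=0 (bin 00000); offset now 23 = byte 2 bit 7; 33 bits remain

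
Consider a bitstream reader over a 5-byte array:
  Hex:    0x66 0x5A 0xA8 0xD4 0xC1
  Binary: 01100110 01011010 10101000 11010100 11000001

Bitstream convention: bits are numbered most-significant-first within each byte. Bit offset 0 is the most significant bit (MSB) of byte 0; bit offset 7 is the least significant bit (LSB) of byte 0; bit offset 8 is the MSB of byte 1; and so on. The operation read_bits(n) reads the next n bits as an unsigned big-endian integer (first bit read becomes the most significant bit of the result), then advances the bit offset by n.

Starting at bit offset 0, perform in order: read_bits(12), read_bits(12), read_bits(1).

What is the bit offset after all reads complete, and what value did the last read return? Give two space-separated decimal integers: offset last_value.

Read 1: bits[0:12] width=12 -> value=1637 (bin 011001100101); offset now 12 = byte 1 bit 4; 28 bits remain
Read 2: bits[12:24] width=12 -> value=2728 (bin 101010101000); offset now 24 = byte 3 bit 0; 16 bits remain
Read 3: bits[24:25] width=1 -> value=1 (bin 1); offset now 25 = byte 3 bit 1; 15 bits remain

Answer: 25 1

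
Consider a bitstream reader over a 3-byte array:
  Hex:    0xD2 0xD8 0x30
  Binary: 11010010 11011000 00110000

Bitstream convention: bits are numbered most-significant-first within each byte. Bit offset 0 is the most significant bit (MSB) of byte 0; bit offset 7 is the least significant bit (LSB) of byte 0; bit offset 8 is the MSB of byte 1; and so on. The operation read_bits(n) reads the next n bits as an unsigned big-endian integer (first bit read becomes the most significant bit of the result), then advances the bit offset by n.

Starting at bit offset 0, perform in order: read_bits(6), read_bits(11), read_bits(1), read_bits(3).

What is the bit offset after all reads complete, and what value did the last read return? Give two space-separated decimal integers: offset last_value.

Read 1: bits[0:6] width=6 -> value=52 (bin 110100); offset now 6 = byte 0 bit 6; 18 bits remain
Read 2: bits[6:17] width=11 -> value=1456 (bin 10110110000); offset now 17 = byte 2 bit 1; 7 bits remain
Read 3: bits[17:18] width=1 -> value=0 (bin 0); offset now 18 = byte 2 bit 2; 6 bits remain
Read 4: bits[18:21] width=3 -> value=6 (bin 110); offset now 21 = byte 2 bit 5; 3 bits remain

Answer: 21 6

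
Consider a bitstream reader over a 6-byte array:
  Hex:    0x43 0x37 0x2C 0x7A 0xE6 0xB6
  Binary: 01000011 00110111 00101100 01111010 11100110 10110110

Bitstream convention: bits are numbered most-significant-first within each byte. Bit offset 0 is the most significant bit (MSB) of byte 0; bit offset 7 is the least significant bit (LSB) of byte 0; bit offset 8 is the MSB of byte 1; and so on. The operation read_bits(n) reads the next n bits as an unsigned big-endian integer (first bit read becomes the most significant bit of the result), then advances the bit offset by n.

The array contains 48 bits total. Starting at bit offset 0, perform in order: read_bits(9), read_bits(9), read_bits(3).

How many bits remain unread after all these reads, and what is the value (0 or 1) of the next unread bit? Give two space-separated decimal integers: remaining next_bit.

Read 1: bits[0:9] width=9 -> value=134 (bin 010000110); offset now 9 = byte 1 bit 1; 39 bits remain
Read 2: bits[9:18] width=9 -> value=220 (bin 011011100); offset now 18 = byte 2 bit 2; 30 bits remain
Read 3: bits[18:21] width=3 -> value=5 (bin 101); offset now 21 = byte 2 bit 5; 27 bits remain

Answer: 27 1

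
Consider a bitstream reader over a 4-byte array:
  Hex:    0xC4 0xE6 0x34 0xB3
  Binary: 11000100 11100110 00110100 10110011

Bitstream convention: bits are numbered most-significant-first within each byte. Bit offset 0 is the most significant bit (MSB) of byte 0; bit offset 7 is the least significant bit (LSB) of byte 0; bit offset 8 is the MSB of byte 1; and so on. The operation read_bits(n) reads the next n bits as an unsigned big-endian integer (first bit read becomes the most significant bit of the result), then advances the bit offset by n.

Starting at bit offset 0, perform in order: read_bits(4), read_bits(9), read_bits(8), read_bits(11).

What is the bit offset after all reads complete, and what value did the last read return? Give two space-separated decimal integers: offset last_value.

Answer: 32 1203

Derivation:
Read 1: bits[0:4] width=4 -> value=12 (bin 1100); offset now 4 = byte 0 bit 4; 28 bits remain
Read 2: bits[4:13] width=9 -> value=156 (bin 010011100); offset now 13 = byte 1 bit 5; 19 bits remain
Read 3: bits[13:21] width=8 -> value=198 (bin 11000110); offset now 21 = byte 2 bit 5; 11 bits remain
Read 4: bits[21:32] width=11 -> value=1203 (bin 10010110011); offset now 32 = byte 4 bit 0; 0 bits remain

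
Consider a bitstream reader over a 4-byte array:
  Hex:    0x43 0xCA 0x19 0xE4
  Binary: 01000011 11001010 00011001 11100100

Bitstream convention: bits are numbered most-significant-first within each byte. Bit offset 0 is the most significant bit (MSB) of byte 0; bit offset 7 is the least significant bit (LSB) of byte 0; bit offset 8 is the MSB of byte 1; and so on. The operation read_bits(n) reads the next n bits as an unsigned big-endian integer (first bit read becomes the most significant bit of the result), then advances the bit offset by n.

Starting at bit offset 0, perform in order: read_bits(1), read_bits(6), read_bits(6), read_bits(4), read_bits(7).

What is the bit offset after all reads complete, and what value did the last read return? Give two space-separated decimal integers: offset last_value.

Read 1: bits[0:1] width=1 -> value=0 (bin 0); offset now 1 = byte 0 bit 1; 31 bits remain
Read 2: bits[1:7] width=6 -> value=33 (bin 100001); offset now 7 = byte 0 bit 7; 25 bits remain
Read 3: bits[7:13] width=6 -> value=57 (bin 111001); offset now 13 = byte 1 bit 5; 19 bits remain
Read 4: bits[13:17] width=4 -> value=4 (bin 0100); offset now 17 = byte 2 bit 1; 15 bits remain
Read 5: bits[17:24] width=7 -> value=25 (bin 0011001); offset now 24 = byte 3 bit 0; 8 bits remain

Answer: 24 25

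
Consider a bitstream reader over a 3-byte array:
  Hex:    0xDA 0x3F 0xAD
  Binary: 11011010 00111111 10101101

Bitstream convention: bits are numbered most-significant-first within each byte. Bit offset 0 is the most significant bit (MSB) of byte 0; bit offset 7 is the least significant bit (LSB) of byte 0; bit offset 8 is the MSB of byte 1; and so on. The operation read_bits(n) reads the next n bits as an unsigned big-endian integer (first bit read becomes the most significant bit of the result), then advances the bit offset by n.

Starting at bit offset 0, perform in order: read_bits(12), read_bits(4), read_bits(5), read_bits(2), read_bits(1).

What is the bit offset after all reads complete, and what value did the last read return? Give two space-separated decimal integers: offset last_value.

Answer: 24 1

Derivation:
Read 1: bits[0:12] width=12 -> value=3491 (bin 110110100011); offset now 12 = byte 1 bit 4; 12 bits remain
Read 2: bits[12:16] width=4 -> value=15 (bin 1111); offset now 16 = byte 2 bit 0; 8 bits remain
Read 3: bits[16:21] width=5 -> value=21 (bin 10101); offset now 21 = byte 2 bit 5; 3 bits remain
Read 4: bits[21:23] width=2 -> value=2 (bin 10); offset now 23 = byte 2 bit 7; 1 bits remain
Read 5: bits[23:24] width=1 -> value=1 (bin 1); offset now 24 = byte 3 bit 0; 0 bits remain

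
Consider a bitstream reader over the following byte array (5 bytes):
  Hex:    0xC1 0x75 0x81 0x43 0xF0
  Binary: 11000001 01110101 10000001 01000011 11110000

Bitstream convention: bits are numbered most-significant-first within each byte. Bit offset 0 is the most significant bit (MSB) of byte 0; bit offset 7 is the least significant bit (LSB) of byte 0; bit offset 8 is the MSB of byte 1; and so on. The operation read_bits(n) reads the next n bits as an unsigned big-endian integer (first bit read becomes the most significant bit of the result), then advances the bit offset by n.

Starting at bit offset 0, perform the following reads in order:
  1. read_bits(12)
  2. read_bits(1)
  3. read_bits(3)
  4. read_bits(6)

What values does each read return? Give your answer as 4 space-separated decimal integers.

Answer: 3095 0 5 32

Derivation:
Read 1: bits[0:12] width=12 -> value=3095 (bin 110000010111); offset now 12 = byte 1 bit 4; 28 bits remain
Read 2: bits[12:13] width=1 -> value=0 (bin 0); offset now 13 = byte 1 bit 5; 27 bits remain
Read 3: bits[13:16] width=3 -> value=5 (bin 101); offset now 16 = byte 2 bit 0; 24 bits remain
Read 4: bits[16:22] width=6 -> value=32 (bin 100000); offset now 22 = byte 2 bit 6; 18 bits remain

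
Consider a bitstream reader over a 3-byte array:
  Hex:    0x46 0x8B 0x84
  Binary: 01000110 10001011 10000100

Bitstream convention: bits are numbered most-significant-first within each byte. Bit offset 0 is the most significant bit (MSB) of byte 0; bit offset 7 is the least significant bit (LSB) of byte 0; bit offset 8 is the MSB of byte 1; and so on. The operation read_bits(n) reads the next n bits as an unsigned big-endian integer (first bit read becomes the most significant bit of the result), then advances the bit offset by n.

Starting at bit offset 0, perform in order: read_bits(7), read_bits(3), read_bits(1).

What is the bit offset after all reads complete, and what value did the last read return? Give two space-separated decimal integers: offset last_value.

Read 1: bits[0:7] width=7 -> value=35 (bin 0100011); offset now 7 = byte 0 bit 7; 17 bits remain
Read 2: bits[7:10] width=3 -> value=2 (bin 010); offset now 10 = byte 1 bit 2; 14 bits remain
Read 3: bits[10:11] width=1 -> value=0 (bin 0); offset now 11 = byte 1 bit 3; 13 bits remain

Answer: 11 0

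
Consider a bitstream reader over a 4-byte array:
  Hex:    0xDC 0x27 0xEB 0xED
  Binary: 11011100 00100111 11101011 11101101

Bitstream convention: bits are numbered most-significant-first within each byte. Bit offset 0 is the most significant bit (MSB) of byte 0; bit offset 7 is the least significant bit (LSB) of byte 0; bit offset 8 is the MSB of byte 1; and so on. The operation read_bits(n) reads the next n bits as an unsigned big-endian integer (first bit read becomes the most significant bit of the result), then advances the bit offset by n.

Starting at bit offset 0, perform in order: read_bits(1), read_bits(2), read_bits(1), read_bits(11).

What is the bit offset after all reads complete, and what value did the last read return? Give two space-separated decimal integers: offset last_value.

Answer: 15 1555

Derivation:
Read 1: bits[0:1] width=1 -> value=1 (bin 1); offset now 1 = byte 0 bit 1; 31 bits remain
Read 2: bits[1:3] width=2 -> value=2 (bin 10); offset now 3 = byte 0 bit 3; 29 bits remain
Read 3: bits[3:4] width=1 -> value=1 (bin 1); offset now 4 = byte 0 bit 4; 28 bits remain
Read 4: bits[4:15] width=11 -> value=1555 (bin 11000010011); offset now 15 = byte 1 bit 7; 17 bits remain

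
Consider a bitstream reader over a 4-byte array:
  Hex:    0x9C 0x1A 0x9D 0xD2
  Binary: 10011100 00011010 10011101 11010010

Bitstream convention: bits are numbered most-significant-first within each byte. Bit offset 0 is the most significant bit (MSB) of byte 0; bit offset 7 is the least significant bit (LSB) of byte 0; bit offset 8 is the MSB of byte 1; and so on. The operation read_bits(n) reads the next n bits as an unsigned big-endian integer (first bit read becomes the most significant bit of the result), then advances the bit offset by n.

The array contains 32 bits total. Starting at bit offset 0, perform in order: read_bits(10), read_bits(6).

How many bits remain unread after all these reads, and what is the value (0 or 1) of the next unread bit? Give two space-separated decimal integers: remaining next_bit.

Answer: 16 1

Derivation:
Read 1: bits[0:10] width=10 -> value=624 (bin 1001110000); offset now 10 = byte 1 bit 2; 22 bits remain
Read 2: bits[10:16] width=6 -> value=26 (bin 011010); offset now 16 = byte 2 bit 0; 16 bits remain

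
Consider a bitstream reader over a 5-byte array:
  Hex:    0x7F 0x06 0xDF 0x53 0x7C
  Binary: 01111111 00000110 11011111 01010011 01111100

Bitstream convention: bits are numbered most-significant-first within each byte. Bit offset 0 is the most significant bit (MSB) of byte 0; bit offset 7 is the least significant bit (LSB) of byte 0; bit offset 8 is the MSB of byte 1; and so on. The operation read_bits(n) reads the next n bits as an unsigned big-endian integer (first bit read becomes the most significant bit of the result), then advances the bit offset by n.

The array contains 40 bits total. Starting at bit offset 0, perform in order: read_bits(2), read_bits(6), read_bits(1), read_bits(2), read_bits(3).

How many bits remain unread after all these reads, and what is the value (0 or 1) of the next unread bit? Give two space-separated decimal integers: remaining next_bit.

Answer: 26 1

Derivation:
Read 1: bits[0:2] width=2 -> value=1 (bin 01); offset now 2 = byte 0 bit 2; 38 bits remain
Read 2: bits[2:8] width=6 -> value=63 (bin 111111); offset now 8 = byte 1 bit 0; 32 bits remain
Read 3: bits[8:9] width=1 -> value=0 (bin 0); offset now 9 = byte 1 bit 1; 31 bits remain
Read 4: bits[9:11] width=2 -> value=0 (bin 00); offset now 11 = byte 1 bit 3; 29 bits remain
Read 5: bits[11:14] width=3 -> value=1 (bin 001); offset now 14 = byte 1 bit 6; 26 bits remain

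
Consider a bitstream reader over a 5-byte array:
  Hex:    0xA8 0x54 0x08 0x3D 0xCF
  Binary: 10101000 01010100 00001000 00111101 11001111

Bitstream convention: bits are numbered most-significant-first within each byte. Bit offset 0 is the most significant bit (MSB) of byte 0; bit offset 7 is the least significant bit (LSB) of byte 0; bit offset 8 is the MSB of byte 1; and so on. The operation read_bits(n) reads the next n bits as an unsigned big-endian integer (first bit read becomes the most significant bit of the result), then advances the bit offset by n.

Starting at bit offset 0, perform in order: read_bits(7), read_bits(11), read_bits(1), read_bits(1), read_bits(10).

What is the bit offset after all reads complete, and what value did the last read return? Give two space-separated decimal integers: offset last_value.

Answer: 30 527

Derivation:
Read 1: bits[0:7] width=7 -> value=84 (bin 1010100); offset now 7 = byte 0 bit 7; 33 bits remain
Read 2: bits[7:18] width=11 -> value=336 (bin 00101010000); offset now 18 = byte 2 bit 2; 22 bits remain
Read 3: bits[18:19] width=1 -> value=0 (bin 0); offset now 19 = byte 2 bit 3; 21 bits remain
Read 4: bits[19:20] width=1 -> value=0 (bin 0); offset now 20 = byte 2 bit 4; 20 bits remain
Read 5: bits[20:30] width=10 -> value=527 (bin 1000001111); offset now 30 = byte 3 bit 6; 10 bits remain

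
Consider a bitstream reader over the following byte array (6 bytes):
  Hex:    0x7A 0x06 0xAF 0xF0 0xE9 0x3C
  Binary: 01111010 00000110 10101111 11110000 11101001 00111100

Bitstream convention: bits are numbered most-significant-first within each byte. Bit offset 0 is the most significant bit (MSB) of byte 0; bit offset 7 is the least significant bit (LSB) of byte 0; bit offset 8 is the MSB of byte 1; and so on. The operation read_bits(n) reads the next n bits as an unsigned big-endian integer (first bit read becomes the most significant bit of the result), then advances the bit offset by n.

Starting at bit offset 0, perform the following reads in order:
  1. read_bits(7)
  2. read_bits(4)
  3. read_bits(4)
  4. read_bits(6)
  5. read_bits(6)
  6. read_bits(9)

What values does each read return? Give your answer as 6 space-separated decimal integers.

Answer: 61 0 3 21 63 270

Derivation:
Read 1: bits[0:7] width=7 -> value=61 (bin 0111101); offset now 7 = byte 0 bit 7; 41 bits remain
Read 2: bits[7:11] width=4 -> value=0 (bin 0000); offset now 11 = byte 1 bit 3; 37 bits remain
Read 3: bits[11:15] width=4 -> value=3 (bin 0011); offset now 15 = byte 1 bit 7; 33 bits remain
Read 4: bits[15:21] width=6 -> value=21 (bin 010101); offset now 21 = byte 2 bit 5; 27 bits remain
Read 5: bits[21:27] width=6 -> value=63 (bin 111111); offset now 27 = byte 3 bit 3; 21 bits remain
Read 6: bits[27:36] width=9 -> value=270 (bin 100001110); offset now 36 = byte 4 bit 4; 12 bits remain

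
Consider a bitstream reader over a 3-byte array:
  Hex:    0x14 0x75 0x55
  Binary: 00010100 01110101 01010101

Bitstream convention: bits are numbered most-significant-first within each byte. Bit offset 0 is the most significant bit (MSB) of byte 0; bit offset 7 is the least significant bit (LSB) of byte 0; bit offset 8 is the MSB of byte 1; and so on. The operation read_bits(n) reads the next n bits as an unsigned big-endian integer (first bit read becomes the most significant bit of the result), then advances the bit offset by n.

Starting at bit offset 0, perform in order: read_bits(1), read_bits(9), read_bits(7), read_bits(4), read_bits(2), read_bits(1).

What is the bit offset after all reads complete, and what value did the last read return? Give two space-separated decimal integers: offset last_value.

Read 1: bits[0:1] width=1 -> value=0 (bin 0); offset now 1 = byte 0 bit 1; 23 bits remain
Read 2: bits[1:10] width=9 -> value=81 (bin 001010001); offset now 10 = byte 1 bit 2; 14 bits remain
Read 3: bits[10:17] width=7 -> value=106 (bin 1101010); offset now 17 = byte 2 bit 1; 7 bits remain
Read 4: bits[17:21] width=4 -> value=10 (bin 1010); offset now 21 = byte 2 bit 5; 3 bits remain
Read 5: bits[21:23] width=2 -> value=2 (bin 10); offset now 23 = byte 2 bit 7; 1 bits remain
Read 6: bits[23:24] width=1 -> value=1 (bin 1); offset now 24 = byte 3 bit 0; 0 bits remain

Answer: 24 1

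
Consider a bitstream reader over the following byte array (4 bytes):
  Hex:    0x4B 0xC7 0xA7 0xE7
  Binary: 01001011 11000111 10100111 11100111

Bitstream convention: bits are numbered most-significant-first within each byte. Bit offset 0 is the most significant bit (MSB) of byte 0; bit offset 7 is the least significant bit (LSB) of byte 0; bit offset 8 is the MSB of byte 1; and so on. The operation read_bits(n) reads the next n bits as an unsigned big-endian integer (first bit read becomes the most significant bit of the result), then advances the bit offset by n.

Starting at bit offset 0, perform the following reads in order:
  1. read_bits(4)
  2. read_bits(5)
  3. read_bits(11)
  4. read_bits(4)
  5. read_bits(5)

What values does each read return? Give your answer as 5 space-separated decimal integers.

Answer: 4 23 1146 7 28

Derivation:
Read 1: bits[0:4] width=4 -> value=4 (bin 0100); offset now 4 = byte 0 bit 4; 28 bits remain
Read 2: bits[4:9] width=5 -> value=23 (bin 10111); offset now 9 = byte 1 bit 1; 23 bits remain
Read 3: bits[9:20] width=11 -> value=1146 (bin 10001111010); offset now 20 = byte 2 bit 4; 12 bits remain
Read 4: bits[20:24] width=4 -> value=7 (bin 0111); offset now 24 = byte 3 bit 0; 8 bits remain
Read 5: bits[24:29] width=5 -> value=28 (bin 11100); offset now 29 = byte 3 bit 5; 3 bits remain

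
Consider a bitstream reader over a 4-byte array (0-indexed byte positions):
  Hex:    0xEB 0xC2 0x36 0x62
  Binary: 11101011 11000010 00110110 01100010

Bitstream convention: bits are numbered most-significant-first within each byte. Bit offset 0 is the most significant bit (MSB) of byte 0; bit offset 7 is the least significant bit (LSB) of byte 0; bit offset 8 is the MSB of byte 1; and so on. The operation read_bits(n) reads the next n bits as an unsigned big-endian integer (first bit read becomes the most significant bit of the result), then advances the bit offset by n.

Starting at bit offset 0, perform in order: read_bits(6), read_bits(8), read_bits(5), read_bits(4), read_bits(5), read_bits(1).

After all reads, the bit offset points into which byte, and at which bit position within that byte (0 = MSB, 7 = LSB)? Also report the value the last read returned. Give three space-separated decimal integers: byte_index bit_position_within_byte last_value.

Read 1: bits[0:6] width=6 -> value=58 (bin 111010); offset now 6 = byte 0 bit 6; 26 bits remain
Read 2: bits[6:14] width=8 -> value=240 (bin 11110000); offset now 14 = byte 1 bit 6; 18 bits remain
Read 3: bits[14:19] width=5 -> value=17 (bin 10001); offset now 19 = byte 2 bit 3; 13 bits remain
Read 4: bits[19:23] width=4 -> value=11 (bin 1011); offset now 23 = byte 2 bit 7; 9 bits remain
Read 5: bits[23:28] width=5 -> value=6 (bin 00110); offset now 28 = byte 3 bit 4; 4 bits remain
Read 6: bits[28:29] width=1 -> value=0 (bin 0); offset now 29 = byte 3 bit 5; 3 bits remain

Answer: 3 5 0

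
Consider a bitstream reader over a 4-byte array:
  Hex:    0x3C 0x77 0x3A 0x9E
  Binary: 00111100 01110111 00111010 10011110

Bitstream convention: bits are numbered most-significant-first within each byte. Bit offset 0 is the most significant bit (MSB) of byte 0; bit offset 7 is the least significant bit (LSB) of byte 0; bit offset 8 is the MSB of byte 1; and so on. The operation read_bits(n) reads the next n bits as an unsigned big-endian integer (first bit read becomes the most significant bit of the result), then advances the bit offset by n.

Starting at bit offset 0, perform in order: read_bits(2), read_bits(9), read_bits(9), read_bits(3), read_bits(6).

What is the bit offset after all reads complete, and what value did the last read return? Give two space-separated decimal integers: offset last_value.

Read 1: bits[0:2] width=2 -> value=0 (bin 00); offset now 2 = byte 0 bit 2; 30 bits remain
Read 2: bits[2:11] width=9 -> value=483 (bin 111100011); offset now 11 = byte 1 bit 3; 21 bits remain
Read 3: bits[11:20] width=9 -> value=371 (bin 101110011); offset now 20 = byte 2 bit 4; 12 bits remain
Read 4: bits[20:23] width=3 -> value=5 (bin 101); offset now 23 = byte 2 bit 7; 9 bits remain
Read 5: bits[23:29] width=6 -> value=19 (bin 010011); offset now 29 = byte 3 bit 5; 3 bits remain

Answer: 29 19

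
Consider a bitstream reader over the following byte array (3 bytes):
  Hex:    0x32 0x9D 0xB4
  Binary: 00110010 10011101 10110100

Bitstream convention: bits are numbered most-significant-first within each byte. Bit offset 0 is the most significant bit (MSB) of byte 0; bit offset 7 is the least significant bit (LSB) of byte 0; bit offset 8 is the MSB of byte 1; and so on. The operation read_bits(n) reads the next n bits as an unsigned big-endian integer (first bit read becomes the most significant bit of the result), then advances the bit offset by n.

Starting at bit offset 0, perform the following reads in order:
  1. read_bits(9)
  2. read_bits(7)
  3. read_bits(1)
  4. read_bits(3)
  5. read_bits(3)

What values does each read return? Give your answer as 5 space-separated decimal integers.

Read 1: bits[0:9] width=9 -> value=101 (bin 001100101); offset now 9 = byte 1 bit 1; 15 bits remain
Read 2: bits[9:16] width=7 -> value=29 (bin 0011101); offset now 16 = byte 2 bit 0; 8 bits remain
Read 3: bits[16:17] width=1 -> value=1 (bin 1); offset now 17 = byte 2 bit 1; 7 bits remain
Read 4: bits[17:20] width=3 -> value=3 (bin 011); offset now 20 = byte 2 bit 4; 4 bits remain
Read 5: bits[20:23] width=3 -> value=2 (bin 010); offset now 23 = byte 2 bit 7; 1 bits remain

Answer: 101 29 1 3 2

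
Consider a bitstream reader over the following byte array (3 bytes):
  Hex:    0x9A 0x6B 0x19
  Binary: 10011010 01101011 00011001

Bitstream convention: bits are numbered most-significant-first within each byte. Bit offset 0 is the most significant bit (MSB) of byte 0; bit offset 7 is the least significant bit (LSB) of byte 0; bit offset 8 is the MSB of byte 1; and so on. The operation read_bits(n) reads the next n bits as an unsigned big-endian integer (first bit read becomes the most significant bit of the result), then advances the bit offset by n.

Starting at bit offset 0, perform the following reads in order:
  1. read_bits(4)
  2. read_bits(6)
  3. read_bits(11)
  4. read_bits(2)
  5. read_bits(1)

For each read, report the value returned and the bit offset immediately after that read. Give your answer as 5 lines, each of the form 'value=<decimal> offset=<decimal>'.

Answer: value=9 offset=4
value=41 offset=10
value=1379 offset=21
value=0 offset=23
value=1 offset=24

Derivation:
Read 1: bits[0:4] width=4 -> value=9 (bin 1001); offset now 4 = byte 0 bit 4; 20 bits remain
Read 2: bits[4:10] width=6 -> value=41 (bin 101001); offset now 10 = byte 1 bit 2; 14 bits remain
Read 3: bits[10:21] width=11 -> value=1379 (bin 10101100011); offset now 21 = byte 2 bit 5; 3 bits remain
Read 4: bits[21:23] width=2 -> value=0 (bin 00); offset now 23 = byte 2 bit 7; 1 bits remain
Read 5: bits[23:24] width=1 -> value=1 (bin 1); offset now 24 = byte 3 bit 0; 0 bits remain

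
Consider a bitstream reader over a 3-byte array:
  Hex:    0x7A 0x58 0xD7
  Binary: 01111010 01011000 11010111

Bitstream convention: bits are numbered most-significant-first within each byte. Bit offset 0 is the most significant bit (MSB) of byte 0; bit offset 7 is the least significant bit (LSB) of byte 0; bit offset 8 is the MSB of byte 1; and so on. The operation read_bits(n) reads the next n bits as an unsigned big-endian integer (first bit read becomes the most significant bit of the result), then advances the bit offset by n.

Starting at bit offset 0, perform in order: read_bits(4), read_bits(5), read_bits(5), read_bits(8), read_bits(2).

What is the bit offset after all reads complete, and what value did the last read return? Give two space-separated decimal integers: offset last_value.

Read 1: bits[0:4] width=4 -> value=7 (bin 0111); offset now 4 = byte 0 bit 4; 20 bits remain
Read 2: bits[4:9] width=5 -> value=20 (bin 10100); offset now 9 = byte 1 bit 1; 15 bits remain
Read 3: bits[9:14] width=5 -> value=22 (bin 10110); offset now 14 = byte 1 bit 6; 10 bits remain
Read 4: bits[14:22] width=8 -> value=53 (bin 00110101); offset now 22 = byte 2 bit 6; 2 bits remain
Read 5: bits[22:24] width=2 -> value=3 (bin 11); offset now 24 = byte 3 bit 0; 0 bits remain

Answer: 24 3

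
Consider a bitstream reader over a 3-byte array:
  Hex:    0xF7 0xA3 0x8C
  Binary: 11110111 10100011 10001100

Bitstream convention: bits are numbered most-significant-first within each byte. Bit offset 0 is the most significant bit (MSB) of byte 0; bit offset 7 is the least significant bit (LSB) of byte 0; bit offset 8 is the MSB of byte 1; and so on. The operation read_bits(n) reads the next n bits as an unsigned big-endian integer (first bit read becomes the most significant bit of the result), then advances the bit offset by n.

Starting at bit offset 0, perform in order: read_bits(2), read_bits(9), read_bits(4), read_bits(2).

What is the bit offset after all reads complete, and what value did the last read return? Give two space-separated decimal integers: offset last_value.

Answer: 17 3

Derivation:
Read 1: bits[0:2] width=2 -> value=3 (bin 11); offset now 2 = byte 0 bit 2; 22 bits remain
Read 2: bits[2:11] width=9 -> value=445 (bin 110111101); offset now 11 = byte 1 bit 3; 13 bits remain
Read 3: bits[11:15] width=4 -> value=1 (bin 0001); offset now 15 = byte 1 bit 7; 9 bits remain
Read 4: bits[15:17] width=2 -> value=3 (bin 11); offset now 17 = byte 2 bit 1; 7 bits remain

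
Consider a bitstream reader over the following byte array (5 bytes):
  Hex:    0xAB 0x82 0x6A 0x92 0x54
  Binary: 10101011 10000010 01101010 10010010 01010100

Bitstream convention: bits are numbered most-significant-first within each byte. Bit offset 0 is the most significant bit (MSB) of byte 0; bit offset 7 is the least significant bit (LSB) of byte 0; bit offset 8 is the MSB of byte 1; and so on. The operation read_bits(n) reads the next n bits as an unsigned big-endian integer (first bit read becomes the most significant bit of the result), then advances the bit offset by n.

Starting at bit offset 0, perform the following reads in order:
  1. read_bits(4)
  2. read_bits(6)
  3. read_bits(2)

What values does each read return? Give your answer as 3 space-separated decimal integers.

Read 1: bits[0:4] width=4 -> value=10 (bin 1010); offset now 4 = byte 0 bit 4; 36 bits remain
Read 2: bits[4:10] width=6 -> value=46 (bin 101110); offset now 10 = byte 1 bit 2; 30 bits remain
Read 3: bits[10:12] width=2 -> value=0 (bin 00); offset now 12 = byte 1 bit 4; 28 bits remain

Answer: 10 46 0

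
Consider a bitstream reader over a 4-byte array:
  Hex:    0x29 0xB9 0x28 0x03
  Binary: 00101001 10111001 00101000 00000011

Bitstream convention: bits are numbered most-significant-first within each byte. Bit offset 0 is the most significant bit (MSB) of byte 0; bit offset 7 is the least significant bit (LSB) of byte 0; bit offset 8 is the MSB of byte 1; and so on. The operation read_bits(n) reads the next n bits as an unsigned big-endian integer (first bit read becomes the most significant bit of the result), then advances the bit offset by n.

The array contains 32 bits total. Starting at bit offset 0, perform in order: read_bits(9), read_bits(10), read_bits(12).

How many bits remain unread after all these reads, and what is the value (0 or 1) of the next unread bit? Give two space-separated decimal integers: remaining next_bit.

Answer: 1 1

Derivation:
Read 1: bits[0:9] width=9 -> value=83 (bin 001010011); offset now 9 = byte 1 bit 1; 23 bits remain
Read 2: bits[9:19] width=10 -> value=457 (bin 0111001001); offset now 19 = byte 2 bit 3; 13 bits remain
Read 3: bits[19:31] width=12 -> value=1025 (bin 010000000001); offset now 31 = byte 3 bit 7; 1 bits remain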